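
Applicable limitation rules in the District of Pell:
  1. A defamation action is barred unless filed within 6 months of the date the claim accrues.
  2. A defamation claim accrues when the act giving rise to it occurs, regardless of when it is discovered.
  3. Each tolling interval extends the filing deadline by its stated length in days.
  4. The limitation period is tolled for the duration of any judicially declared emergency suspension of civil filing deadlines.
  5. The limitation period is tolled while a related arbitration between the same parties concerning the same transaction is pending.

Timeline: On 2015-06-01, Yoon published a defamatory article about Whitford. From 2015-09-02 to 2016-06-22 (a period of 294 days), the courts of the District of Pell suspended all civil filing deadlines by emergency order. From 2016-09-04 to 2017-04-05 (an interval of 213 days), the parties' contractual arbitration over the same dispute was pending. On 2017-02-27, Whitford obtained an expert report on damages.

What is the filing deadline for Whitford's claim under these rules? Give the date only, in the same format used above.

The claim accrued on 2015-06-01, the date of the act.
Adding the 6 months base period to 2015-06-01 gives a deadline of 2015-12-01, before any tolling.
The emergency suspension of filing deadlines from 2015-09-02 to 2016-06-22 tolled the period for 294 days, extending the deadline to 2016-09-20.
Because the pending related arbitration ran from 2016-09-04 to 2017-04-05, the deadline is extended by 213 days to 2017-04-21.
Nothing else in the chronology tolls or restarts the period.

2017-04-21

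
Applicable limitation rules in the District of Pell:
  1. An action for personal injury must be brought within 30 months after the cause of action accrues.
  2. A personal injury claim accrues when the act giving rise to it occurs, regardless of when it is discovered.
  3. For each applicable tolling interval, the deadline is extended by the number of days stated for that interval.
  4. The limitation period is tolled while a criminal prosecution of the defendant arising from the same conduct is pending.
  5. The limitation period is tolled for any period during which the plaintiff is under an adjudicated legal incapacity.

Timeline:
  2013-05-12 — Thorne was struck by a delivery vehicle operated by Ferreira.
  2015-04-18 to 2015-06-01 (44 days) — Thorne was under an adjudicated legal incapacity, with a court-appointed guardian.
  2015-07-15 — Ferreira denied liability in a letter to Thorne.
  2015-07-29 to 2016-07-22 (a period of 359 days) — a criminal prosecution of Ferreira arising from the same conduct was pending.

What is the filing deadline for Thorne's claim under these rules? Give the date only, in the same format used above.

2016-12-19

The cause of action accrued on 2013-05-12, the date of the act.
The untolled deadline — 30 months after 2013-05-12 — is 2015-11-12.
The period was tolled for 44 days by the plaintiff's legal incapacity (2015-04-18 to 2015-06-01), pushing the deadline to 2015-12-26.
Because the pending criminal prosecution ran from 2015-07-29 to 2016-07-22, the deadline is extended by 359 days to 2016-12-19.
The other events in the timeline have no effect on the limitation period under the stated rules.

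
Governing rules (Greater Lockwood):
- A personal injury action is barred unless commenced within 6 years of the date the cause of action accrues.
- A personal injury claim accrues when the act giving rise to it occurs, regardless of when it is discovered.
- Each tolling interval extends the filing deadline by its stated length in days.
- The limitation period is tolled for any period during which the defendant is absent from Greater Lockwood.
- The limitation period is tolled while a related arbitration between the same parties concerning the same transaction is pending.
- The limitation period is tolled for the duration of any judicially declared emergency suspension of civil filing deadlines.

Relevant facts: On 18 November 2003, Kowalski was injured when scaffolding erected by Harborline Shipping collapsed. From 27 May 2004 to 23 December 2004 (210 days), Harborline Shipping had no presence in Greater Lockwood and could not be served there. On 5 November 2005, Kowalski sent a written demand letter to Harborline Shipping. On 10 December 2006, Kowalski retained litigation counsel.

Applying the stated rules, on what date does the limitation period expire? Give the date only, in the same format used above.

The cause of action accrued on 18 November 2003, the date of the act.
The untolled deadline — 6 years after 18 November 2003 — is 18 November 2009.
Because the defendant's absence from the jurisdiction ran from 27 May 2004 to 23 December 2004, the deadline is extended by 210 days to 16 June 2010.
None of the other events listed affects the running of the period under the stated rules.

16 June 2010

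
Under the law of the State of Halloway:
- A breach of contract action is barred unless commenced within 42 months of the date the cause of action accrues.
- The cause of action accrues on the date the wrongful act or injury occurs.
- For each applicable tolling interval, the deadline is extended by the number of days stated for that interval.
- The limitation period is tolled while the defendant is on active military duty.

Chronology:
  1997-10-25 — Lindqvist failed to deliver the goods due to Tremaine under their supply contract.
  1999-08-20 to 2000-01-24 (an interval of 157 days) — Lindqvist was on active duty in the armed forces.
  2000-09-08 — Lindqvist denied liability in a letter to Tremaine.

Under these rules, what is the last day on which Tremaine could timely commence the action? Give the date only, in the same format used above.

The claim accrued on 1997-10-25, when the wrongful act occurred.
Adding the 42 months base period to 1997-10-25 gives a deadline of 2001-04-25, before any tolling.
The period was tolled for 157 days by the defendant's active military service (1999-08-20 to 2000-01-24), pushing the deadline to 2001-09-29.
The other events in the timeline have no effect on the limitation period under the stated rules.

2001-09-29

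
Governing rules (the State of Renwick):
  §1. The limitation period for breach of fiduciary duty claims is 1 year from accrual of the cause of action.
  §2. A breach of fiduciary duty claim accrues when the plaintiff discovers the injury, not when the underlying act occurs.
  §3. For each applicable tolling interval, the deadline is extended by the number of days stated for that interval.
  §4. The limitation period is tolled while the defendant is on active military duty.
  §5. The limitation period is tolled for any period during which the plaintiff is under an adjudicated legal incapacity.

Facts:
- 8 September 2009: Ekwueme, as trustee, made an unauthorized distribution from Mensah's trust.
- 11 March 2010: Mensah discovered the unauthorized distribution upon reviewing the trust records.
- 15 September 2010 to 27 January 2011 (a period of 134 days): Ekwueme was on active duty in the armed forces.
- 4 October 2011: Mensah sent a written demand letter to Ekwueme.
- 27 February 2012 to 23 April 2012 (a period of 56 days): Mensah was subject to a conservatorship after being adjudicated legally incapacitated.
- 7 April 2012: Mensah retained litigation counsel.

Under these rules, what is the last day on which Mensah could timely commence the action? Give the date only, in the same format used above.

23 July 2011

Under the discovery rule, the claim accrued on 11 March 2010, when Mensah discovered the injury — not on the 8 September 2009 date of the underlying act.
The untolled deadline — 1 year after 11 March 2010 — is 11 March 2011.
Because the defendant's active military service ran from 15 September 2010 to 27 January 2011, the deadline is extended by 134 days to 23 July 2011.
The plaintiff's legal incapacity from 27 February 2012 to 23 April 2012 began after the period had already run on 23 July 2011, so it has no tolling effect.
The other events in the timeline have no effect on the limitation period under the stated rules.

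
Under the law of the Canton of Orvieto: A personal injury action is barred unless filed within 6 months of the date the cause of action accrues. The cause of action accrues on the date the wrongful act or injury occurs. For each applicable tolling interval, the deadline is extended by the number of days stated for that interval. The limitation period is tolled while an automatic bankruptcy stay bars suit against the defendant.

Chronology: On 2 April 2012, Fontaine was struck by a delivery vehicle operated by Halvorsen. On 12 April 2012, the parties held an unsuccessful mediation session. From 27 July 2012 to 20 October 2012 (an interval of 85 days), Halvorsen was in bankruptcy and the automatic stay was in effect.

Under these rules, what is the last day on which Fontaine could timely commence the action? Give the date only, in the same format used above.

The cause of action accrued on 2 April 2012, the date of the act.
Adding the 6 months base period to 2 April 2012 gives a deadline of 2 October 2012, before any tolling.
The period was tolled for 85 days by the automatic bankruptcy stay (27 July 2012 to 20 October 2012), pushing the deadline to 26 December 2012.
Nothing else in the chronology tolls or restarts the period.

26 December 2012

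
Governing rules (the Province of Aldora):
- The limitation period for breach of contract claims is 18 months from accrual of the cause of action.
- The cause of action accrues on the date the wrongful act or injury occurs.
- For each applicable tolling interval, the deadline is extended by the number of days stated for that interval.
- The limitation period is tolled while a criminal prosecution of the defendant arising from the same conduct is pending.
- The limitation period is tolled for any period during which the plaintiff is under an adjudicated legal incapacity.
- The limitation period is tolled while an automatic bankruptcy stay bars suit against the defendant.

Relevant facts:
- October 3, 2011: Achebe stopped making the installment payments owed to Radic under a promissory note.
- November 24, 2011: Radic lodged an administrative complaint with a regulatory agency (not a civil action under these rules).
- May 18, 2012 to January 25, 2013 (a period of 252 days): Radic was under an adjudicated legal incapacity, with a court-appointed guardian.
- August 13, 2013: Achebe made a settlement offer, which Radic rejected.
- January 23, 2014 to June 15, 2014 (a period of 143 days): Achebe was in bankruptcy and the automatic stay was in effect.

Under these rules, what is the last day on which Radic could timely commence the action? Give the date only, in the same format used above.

The claim accrued on October 3, 2011, when the wrongful act occurred.
18 months from October 3, 2011 is April 3, 2013.
The plaintiff's legal incapacity from May 18, 2012 to January 25, 2013 tolled the period for 252 days, extending the deadline to December 11, 2013.
The automatic bankruptcy stay from January 23, 2014 to June 15, 2014 began after the period had already run on December 11, 2013, so it has no tolling effect.
The other events in the timeline have no effect on the limitation period under the stated rules.

December 11, 2013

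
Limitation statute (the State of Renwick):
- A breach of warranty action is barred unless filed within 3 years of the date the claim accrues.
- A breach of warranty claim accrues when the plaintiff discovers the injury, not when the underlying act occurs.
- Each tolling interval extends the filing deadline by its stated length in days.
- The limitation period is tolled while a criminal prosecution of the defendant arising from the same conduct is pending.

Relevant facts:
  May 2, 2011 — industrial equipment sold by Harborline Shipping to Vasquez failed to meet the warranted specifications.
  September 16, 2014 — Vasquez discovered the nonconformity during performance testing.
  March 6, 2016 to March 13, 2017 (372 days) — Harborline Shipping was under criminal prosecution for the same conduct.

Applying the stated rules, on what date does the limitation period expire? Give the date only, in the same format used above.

September 23, 2018

Accrual is tied to discovery, so the period began on September 16, 2014 rather than on May 2, 2011 when the act occurred.
3 years from September 16, 2014 is September 16, 2017.
Because the pending criminal prosecution ran from March 6, 2016 to March 13, 2017, the deadline is extended by 372 days to September 23, 2018.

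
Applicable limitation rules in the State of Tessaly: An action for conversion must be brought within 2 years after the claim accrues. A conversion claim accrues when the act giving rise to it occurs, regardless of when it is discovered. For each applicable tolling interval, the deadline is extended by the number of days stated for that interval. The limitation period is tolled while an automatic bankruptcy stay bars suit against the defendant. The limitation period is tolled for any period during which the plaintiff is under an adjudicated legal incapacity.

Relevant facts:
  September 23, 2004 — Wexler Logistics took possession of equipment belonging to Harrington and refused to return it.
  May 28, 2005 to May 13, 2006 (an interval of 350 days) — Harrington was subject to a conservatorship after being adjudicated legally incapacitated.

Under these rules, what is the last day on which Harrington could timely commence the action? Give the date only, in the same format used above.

September 8, 2007

The limitation period began to run on September 23, 2004.
Adding the 2 years base period to September 23, 2004 gives a deadline of September 23, 2006, before any tolling.
The plaintiff's legal incapacity from May 28, 2005 to May 13, 2006 tolled the period for 350 days, extending the deadline to September 8, 2007.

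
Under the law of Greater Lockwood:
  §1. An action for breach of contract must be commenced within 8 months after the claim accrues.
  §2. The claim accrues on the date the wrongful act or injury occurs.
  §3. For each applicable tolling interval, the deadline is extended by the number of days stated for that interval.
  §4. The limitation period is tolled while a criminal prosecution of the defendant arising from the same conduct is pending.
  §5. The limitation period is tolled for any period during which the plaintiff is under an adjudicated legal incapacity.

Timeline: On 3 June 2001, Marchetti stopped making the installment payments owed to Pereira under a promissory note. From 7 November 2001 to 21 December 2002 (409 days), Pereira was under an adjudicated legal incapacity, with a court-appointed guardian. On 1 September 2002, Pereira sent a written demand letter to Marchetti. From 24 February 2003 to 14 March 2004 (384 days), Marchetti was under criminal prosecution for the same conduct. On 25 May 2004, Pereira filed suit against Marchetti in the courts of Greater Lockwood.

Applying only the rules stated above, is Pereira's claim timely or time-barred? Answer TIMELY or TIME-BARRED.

The limitation period began to run on 3 June 2001.
8 months from 3 June 2001 is 3 February 2002.
Because the plaintiff's legal incapacity ran from 7 November 2001 to 21 December 2002, the deadline is extended by 409 days to 19 March 2003.
The period was tolled for 384 days by the pending criminal prosecution (24 February 2003 to 14 March 2004), pushing the deadline to 6 April 2004.
The other events in the timeline have no effect on the limitation period under the stated rules.
Filing on 25 May 2004 missed the 6 April 2004 deadline — the action is time-barred.

TIME-BARRED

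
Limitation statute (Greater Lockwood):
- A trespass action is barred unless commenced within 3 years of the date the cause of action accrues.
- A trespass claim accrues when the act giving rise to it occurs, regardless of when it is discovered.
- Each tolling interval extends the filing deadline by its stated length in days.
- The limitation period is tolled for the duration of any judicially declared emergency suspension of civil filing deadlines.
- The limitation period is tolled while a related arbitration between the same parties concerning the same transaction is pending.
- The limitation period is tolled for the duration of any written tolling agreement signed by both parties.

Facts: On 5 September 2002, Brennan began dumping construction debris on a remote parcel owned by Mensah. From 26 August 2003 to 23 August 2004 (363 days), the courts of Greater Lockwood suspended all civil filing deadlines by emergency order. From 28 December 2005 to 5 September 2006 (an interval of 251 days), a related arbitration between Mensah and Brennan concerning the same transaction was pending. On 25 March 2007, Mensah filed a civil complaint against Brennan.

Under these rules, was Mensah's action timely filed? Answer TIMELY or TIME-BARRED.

The limitation period began to run on 5 September 2002.
3 years from 5 September 2002 is 5 September 2005.
Because the emergency suspension of filing deadlines ran from 26 August 2003 to 23 August 2004, the deadline is extended by 363 days to 3 September 2006.
Because the pending related arbitration ran from 28 December 2005 to 5 September 2006, the deadline is extended by 251 days to 12 May 2007.
Filing on 25 March 2007 beat the 12 May 2007 deadline — the action is timely.

TIMELY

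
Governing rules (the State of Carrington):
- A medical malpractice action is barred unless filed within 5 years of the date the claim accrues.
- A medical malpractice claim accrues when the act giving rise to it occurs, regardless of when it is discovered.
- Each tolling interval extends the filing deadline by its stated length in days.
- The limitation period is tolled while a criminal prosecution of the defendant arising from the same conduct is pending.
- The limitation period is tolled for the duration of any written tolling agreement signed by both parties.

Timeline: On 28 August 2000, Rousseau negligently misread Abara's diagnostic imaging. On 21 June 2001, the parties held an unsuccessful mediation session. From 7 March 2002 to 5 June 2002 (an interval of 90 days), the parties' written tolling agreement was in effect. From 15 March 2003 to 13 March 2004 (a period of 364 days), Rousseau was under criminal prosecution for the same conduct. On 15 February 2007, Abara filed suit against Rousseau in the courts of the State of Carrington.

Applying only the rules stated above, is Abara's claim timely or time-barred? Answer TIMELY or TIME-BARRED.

The claim accrued on 28 August 2000, the date of the act.
The untolled deadline — 5 years after 28 August 2000 — is 28 August 2005.
The period was tolled for 90 days by the written tolling agreement (7 March 2002 to 5 June 2002), pushing the deadline to 26 November 2005.
The period was tolled for 364 days by the pending criminal prosecution (15 March 2003 to 13 March 2004), pushing the deadline to 25 November 2006.
None of the other events listed affects the running of the period under the stated rules.
Abara filed on 15 February 2007, after the 25 November 2006 deadline, so the action is time-barred.

TIME-BARRED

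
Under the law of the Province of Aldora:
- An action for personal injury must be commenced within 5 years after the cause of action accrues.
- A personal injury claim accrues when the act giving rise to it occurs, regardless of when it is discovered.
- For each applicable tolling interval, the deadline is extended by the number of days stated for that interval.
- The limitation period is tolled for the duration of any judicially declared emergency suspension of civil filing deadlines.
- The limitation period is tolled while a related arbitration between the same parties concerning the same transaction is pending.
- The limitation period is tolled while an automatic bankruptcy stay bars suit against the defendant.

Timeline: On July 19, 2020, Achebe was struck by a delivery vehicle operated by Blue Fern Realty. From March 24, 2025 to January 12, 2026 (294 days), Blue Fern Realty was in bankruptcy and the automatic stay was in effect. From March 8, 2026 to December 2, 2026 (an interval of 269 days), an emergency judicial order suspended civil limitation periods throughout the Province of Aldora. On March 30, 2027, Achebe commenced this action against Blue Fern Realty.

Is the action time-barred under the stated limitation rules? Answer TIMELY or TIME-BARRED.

TIME-BARRED

The claim accrued on July 19, 2020, when the wrongful act occurred.
5 years from July 19, 2020 is July 19, 2025.
The period was tolled for 294 days by the automatic bankruptcy stay (March 24, 2025 to January 12, 2026), pushing the deadline to May 9, 2026.
The period was tolled for 269 days by the emergency suspension of filing deadlines (March 8, 2026 to December 2, 2026), pushing the deadline to February 2, 2027.
The March 30, 2027 filing falls after the February 2, 2027 deadline; the claim is time-barred.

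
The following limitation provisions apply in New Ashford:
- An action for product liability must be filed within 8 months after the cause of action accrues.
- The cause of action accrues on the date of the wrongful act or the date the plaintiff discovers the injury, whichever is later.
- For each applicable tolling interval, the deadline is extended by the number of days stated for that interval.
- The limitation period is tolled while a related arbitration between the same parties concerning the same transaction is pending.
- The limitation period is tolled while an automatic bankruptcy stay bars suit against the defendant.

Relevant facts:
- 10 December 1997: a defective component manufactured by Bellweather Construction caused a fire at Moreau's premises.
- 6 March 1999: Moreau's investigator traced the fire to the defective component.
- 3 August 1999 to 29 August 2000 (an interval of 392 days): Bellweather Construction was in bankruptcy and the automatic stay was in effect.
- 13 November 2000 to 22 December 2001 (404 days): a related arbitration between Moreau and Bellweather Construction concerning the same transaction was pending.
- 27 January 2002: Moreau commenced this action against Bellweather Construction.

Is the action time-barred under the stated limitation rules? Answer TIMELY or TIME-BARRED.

TIME-BARRED

The claim accrued on 6 March 1999 — the later of the 10 December 1997 act and the 6 March 1999 discovery.
The untolled deadline — 8 months after 6 March 1999 — is 6 November 1999.
Because the automatic bankruptcy stay ran from 3 August 1999 to 29 August 2000, the deadline is extended by 392 days to 2 December 2000.
The pending related arbitration from 13 November 2000 to 22 December 2001 tolled the period for 404 days, extending the deadline to 10 January 2002.
Filing on 27 January 2002 missed the 10 January 2002 deadline — the action is time-barred.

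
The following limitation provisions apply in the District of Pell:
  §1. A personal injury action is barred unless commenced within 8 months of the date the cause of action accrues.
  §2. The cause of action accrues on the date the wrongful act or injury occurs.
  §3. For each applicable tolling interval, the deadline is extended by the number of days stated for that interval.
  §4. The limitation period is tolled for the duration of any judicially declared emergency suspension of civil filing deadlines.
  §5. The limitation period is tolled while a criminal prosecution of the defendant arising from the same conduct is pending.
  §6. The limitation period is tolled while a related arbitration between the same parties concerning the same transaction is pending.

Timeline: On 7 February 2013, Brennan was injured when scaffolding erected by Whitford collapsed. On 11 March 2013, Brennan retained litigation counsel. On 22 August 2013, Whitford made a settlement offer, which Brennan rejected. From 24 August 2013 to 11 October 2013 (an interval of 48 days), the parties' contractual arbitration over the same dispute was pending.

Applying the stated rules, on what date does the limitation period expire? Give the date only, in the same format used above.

24 November 2013

The cause of action accrued on 7 February 2013, the date of the act.
Adding the 8 months base period to 7 February 2013 gives a deadline of 7 October 2013, before any tolling.
The pending related arbitration from 24 August 2013 to 11 October 2013 tolled the period for 48 days, extending the deadline to 24 November 2013.
The other events in the timeline have no effect on the limitation period under the stated rules.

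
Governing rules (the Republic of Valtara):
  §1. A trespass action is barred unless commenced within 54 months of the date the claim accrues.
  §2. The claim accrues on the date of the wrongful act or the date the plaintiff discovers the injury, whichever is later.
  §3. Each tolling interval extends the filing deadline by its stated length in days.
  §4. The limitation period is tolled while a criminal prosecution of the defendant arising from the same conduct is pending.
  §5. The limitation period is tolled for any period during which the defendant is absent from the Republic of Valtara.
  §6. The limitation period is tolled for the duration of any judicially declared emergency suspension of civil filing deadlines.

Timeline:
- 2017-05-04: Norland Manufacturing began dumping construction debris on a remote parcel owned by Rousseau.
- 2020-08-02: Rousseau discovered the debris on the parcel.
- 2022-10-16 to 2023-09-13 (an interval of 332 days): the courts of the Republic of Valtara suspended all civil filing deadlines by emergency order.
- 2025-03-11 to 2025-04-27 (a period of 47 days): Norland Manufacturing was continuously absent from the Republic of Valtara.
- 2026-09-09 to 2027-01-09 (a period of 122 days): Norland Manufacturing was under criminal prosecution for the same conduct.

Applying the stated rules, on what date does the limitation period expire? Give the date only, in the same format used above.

The claim accrued on 2020-08-02 — the later of the 2017-05-04 act and the 2020-08-02 discovery.
Adding the 54 months base period to 2020-08-02 gives a deadline of 2025-02-02, before any tolling.
The emergency suspension of filing deadlines from 2022-10-16 to 2023-09-13 tolled the period for 332 days, extending the deadline to 2025-12-31.
Because the defendant's absence from the jurisdiction ran from 2025-03-11 to 2025-04-27, the deadline is extended by 47 days to 2026-02-16.
The pending criminal prosecution starting 2026-09-09 came too late — the period had run on 2026-02-16 — and so does not extend the deadline.

2026-02-16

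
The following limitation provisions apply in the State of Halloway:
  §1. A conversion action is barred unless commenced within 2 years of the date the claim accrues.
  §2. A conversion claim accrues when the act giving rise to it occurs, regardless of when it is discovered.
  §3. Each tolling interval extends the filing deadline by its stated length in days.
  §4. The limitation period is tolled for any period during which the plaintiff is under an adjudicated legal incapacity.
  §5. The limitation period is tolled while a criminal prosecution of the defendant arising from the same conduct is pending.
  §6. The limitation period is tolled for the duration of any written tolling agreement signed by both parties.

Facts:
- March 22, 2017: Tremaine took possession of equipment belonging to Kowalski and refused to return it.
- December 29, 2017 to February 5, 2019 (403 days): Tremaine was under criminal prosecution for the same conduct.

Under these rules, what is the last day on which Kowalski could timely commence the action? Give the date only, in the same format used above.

April 28, 2020

The claim accrued on March 22, 2017, the date of the act.
Adding the 2 years base period to March 22, 2017 gives a deadline of March 22, 2019, before any tolling.
The pending criminal prosecution from December 29, 2017 to February 5, 2019 tolled the period for 403 days, extending the deadline to April 28, 2020.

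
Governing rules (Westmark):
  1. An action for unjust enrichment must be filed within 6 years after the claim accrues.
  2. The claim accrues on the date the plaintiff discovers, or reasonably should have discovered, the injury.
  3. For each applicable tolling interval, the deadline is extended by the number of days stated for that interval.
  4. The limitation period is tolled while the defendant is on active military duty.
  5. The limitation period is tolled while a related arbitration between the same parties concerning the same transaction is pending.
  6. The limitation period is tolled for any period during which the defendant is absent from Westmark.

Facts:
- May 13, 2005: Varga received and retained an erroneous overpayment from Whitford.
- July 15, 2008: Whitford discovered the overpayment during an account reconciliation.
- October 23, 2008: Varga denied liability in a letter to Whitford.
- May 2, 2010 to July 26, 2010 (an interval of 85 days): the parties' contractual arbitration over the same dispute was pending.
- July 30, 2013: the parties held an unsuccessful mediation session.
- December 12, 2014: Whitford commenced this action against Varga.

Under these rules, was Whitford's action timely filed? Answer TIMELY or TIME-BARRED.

The claim did not accrue until Whitford discovered the injury on July 15, 2008; the May 13, 2005 act date does not start the clock under the stated rule.
Adding the 6 years base period to July 15, 2008 gives a deadline of July 15, 2014, before any tolling.
Because the pending related arbitration ran from May 2, 2010 to July 26, 2010, the deadline is extended by 85 days to October 8, 2014.
The other events in the timeline have no effect on the limitation period under the stated rules.
The December 12, 2014 filing falls after the October 8, 2014 deadline; the claim is time-barred.

TIME-BARRED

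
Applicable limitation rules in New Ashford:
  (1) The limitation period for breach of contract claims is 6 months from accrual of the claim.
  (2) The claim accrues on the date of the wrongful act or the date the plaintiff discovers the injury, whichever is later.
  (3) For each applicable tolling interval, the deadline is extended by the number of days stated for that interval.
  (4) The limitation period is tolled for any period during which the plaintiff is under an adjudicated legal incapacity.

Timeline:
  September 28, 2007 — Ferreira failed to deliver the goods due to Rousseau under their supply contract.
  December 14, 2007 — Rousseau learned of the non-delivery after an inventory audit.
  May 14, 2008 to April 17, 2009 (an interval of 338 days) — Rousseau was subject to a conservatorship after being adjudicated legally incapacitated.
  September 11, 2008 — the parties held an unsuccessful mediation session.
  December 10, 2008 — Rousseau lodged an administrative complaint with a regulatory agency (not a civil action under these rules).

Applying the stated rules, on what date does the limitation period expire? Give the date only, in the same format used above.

Because discovery on December 14, 2007 post-dates the September 28, 2007 act, accrual under the later-of rule falls on December 14, 2007.
Adding the 6 months base period to December 14, 2007 gives a deadline of June 14, 2008, before any tolling.
The plaintiff's legal incapacity from May 14, 2008 to April 17, 2009 tolled the period for 338 days, extending the deadline to May 18, 2009.
Nothing else in the chronology tolls or restarts the period.

May 18, 2009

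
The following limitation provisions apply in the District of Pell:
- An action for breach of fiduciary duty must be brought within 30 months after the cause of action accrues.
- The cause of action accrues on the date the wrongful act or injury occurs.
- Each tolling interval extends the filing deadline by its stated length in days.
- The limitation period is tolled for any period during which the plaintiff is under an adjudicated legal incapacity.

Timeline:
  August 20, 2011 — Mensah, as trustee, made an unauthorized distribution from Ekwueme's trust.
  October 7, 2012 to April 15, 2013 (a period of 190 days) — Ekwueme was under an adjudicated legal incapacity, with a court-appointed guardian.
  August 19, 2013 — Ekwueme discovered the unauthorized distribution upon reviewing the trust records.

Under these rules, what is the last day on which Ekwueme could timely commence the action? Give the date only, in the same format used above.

Accrual is governed by the date of the act, so the period began to run on August 20, 2011; the later discovery on August 19, 2013 is irrelevant under the stated rule.
The untolled deadline — 30 months after August 20, 2011 — is February 20, 2014.
The plaintiff's legal incapacity from October 7, 2012 to April 15, 2013 tolled the period for 190 days, extending the deadline to August 29, 2014.

August 29, 2014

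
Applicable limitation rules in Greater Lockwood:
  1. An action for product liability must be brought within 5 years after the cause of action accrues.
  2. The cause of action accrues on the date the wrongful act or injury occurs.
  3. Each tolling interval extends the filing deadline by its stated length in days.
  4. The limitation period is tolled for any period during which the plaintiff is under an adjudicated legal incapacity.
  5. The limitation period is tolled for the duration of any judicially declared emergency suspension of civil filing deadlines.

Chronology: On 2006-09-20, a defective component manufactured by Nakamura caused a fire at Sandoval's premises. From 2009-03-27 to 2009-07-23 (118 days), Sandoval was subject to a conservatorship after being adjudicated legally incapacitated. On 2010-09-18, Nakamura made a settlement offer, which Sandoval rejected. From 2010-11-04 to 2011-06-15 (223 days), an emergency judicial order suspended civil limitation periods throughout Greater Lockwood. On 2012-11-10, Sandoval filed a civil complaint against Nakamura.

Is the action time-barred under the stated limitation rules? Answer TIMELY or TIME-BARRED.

TIME-BARRED

The claim accrued on 2006-09-20, when the wrongful act occurred.
The untolled deadline — 5 years after 2006-09-20 — is 2011-09-20.
Because the plaintiff's legal incapacity ran from 2009-03-27 to 2009-07-23, the deadline is extended by 118 days to 2012-01-16.
The emergency suspension of filing deadlines from 2010-11-04 to 2011-06-15 tolled the period for 223 days, extending the deadline to 2012-08-26.
Nothing else in the chronology tolls or restarts the period.
Sandoval filed on 2012-11-10, after the 2012-08-26 deadline, so the action is time-barred.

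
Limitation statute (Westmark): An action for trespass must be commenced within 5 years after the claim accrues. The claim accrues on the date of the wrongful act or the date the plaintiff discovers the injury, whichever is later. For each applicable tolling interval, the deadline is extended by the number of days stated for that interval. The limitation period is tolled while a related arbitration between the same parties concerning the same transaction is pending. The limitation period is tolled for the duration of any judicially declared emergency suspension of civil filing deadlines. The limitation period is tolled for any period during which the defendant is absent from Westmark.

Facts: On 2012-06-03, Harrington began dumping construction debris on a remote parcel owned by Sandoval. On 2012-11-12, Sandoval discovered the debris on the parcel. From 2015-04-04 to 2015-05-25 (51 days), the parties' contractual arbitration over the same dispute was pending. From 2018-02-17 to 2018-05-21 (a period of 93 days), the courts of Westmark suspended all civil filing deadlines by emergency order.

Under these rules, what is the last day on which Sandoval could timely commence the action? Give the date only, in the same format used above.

2018-01-02

Because discovery on 2012-11-12 post-dates the 2012-06-03 act, accrual under the later-of rule falls on 2012-11-12.
5 years from 2012-11-12 is 2017-11-12.
Because the pending related arbitration ran from 2015-04-04 to 2015-05-25, the deadline is extended by 51 days to 2018-01-02.
The emergency suspension of filing deadlines starting 2018-02-17 came too late — the period had run on 2018-01-02 — and so does not extend the deadline.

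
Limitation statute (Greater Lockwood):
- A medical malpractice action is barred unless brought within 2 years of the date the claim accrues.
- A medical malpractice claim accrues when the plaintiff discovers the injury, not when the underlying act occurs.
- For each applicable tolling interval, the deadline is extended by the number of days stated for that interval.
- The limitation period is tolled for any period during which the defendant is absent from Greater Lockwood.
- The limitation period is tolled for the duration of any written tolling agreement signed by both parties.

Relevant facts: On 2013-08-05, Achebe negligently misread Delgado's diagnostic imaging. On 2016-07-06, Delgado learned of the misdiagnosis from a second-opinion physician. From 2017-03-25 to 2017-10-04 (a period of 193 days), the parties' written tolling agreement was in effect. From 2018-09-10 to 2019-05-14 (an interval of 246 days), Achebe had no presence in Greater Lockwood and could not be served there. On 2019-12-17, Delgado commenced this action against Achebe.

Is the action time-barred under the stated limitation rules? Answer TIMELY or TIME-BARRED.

The claim did not accrue until Delgado discovered the injury on 2016-07-06; the 2013-08-05 act date does not start the clock under the stated rule.
Adding the 2 years base period to 2016-07-06 gives a deadline of 2018-07-06, before any tolling.
Because the written tolling agreement ran from 2017-03-25 to 2017-10-04, the deadline is extended by 193 days to 2019-01-15.
Because the defendant's absence from the jurisdiction ran from 2018-09-10 to 2019-05-14, the deadline is extended by 246 days to 2019-09-18.
Delgado filed on 2019-12-17, after the 2019-09-18 deadline, so the action is time-barred.

TIME-BARRED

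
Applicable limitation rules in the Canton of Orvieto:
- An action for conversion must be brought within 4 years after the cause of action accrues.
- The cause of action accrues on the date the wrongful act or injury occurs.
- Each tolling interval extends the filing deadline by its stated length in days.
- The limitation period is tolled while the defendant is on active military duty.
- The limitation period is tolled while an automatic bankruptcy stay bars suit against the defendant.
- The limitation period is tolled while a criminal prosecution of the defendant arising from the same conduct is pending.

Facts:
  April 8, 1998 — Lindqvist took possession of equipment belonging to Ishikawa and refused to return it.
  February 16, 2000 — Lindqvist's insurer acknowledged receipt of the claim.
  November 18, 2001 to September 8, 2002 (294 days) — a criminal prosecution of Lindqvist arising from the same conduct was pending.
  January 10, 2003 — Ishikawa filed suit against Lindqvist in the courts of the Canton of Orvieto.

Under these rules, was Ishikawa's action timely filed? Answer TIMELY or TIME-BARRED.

The limitation period began to run on April 8, 1998.
Adding the 4 years base period to April 8, 1998 gives a deadline of April 8, 2002, before any tolling.
The period was tolled for 294 days by the pending criminal prosecution (November 18, 2001 to September 8, 2002), pushing the deadline to January 27, 2003.
Nothing else in the chronology tolls or restarts the period.
Ishikawa filed on January 10, 2003, before the January 27, 2003 deadline, so the action is timely.

TIMELY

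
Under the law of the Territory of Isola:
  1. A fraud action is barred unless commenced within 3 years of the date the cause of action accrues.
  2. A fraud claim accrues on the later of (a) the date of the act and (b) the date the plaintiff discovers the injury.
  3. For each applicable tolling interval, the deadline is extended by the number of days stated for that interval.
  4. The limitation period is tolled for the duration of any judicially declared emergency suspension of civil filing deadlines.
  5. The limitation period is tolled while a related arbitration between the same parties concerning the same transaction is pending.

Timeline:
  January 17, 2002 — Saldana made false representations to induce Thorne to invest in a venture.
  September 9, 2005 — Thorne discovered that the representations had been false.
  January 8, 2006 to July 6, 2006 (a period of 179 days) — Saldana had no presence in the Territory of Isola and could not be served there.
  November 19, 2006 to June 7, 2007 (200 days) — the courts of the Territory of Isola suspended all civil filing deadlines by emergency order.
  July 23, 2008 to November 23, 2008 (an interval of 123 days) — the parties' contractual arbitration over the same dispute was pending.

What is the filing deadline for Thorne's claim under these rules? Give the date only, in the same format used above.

The claim accrued on September 9, 2005 — the later of the January 17, 2002 act and the September 9, 2005 discovery.
Adding the 3 years base period to September 9, 2005 gives a deadline of September 9, 2008, before any tolling.
Because the emergency suspension of filing deadlines ran from November 19, 2006 to June 7, 2007, the deadline is extended by 200 days to March 28, 2009.
The period was tolled for 123 days by the pending related arbitration (July 23, 2008 to November 23, 2008), pushing the deadline to July 29, 2009.
The defendant's absence from the jurisdiction from January 8, 2006 to July 6, 2006 does not toll the period, because no stated rule makes the defendant's absence a tolling event.

July 29, 2009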